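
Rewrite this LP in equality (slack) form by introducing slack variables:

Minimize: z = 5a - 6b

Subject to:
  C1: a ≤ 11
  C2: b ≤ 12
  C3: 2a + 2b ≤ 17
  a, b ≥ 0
min z = 5a - 6b

s.t.
  a + s1 = 11
  b + s2 = 12
  2a + 2b + s3 = 17
  a, b, s1, s2, s3 ≥ 0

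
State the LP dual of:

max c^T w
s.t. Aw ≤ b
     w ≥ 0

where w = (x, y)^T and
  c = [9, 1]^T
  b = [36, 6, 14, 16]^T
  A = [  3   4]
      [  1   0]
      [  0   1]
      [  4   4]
Minimize: z = 36y1 + 6y2 + 14y3 + 16y4

Subject to:
  C1: -3y1 - y2 - 4y4 ≤ -9
  C2: -4y1 - y3 - 4y4 ≤ -1
  y1, y2, y3, y4 ≥ 0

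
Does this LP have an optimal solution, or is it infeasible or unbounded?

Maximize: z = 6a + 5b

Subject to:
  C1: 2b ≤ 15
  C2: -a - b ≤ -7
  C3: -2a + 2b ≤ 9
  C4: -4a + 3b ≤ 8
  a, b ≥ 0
Feasible point: (2, 5) satisfies every constraint, so the LP is feasible.
Direction d = (1, 0): for each constraint row a, a·d ≤ 0 —
  (0)(1) + (2)(0) = 0 ≤ 0
  (-1)(1) + (-1)(0) = -1 ≤ 0
  (-2)(1) + (2)(0) = -2 ≤ 0
  (-4)(1) + (3)(0) = -4 ≤ 0
and d ≥ 0, so (2, 5) + t·d stays feasible for every t ≥ 0. Along this ray z = 6a + 5b changes by 6 per unit t, so z → +∞.

The LP is unbounded; z can be made arbitrarily large.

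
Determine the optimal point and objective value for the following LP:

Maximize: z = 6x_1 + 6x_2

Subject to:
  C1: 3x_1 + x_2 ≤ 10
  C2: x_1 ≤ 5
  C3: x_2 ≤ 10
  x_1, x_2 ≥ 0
Each vertex is the intersection of two constraint boundaries that also satisfies all remaining constraints:
  x_1 = 0 and x_2 = 0 → (0, 0)
  3x_1 + x_2 = 10 and x_2 = 0 → (3.333, 0)
  3x_1 + x_2 = 10 and x_2 = 10 → (0, 10)

Evaluating z = 6x_1 + 6x_2 at each vertex:
  (0, 0): z = 0
  (3.333, 0): z = 20
  (0, 10): z = 60

The maximum is at (0, 10) with z = 60.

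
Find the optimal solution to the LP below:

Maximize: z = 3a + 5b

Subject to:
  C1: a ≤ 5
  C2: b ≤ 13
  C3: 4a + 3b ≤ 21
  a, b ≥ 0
Each vertex is the intersection of two constraint boundaries that also satisfies all remaining constraints:
  a = 0 and b = 0 → (0, 0)
  a = 5 and b = 0 → (5, 0)
  a = 5 and 4a + 3b = 21 → (5, 0.3333)
  4a + 3b = 21 and a = 0 → (0, 7)

Evaluating z = 3a + 5b at each vertex:
  (0, 0): z = 0
  (5, 0): z = 15
  (5, 0.3333): z = 16.67
  (0, 7): z = 35

The maximum is at (0, 7) with z = 35.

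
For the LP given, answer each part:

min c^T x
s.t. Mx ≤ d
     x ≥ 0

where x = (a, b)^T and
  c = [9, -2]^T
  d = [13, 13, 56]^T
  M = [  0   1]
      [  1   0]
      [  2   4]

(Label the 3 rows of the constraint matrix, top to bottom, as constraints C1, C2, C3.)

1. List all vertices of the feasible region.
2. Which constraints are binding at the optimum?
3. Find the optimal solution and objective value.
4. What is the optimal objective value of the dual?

1. (0, 0), (13, 0), (13, 7.5), (2, 13), (0, 13)
2. C1, a ≥ 0
3. a = 0, b = 13, z = -26
4. -26 (by strong duality, equal to the primal optimum)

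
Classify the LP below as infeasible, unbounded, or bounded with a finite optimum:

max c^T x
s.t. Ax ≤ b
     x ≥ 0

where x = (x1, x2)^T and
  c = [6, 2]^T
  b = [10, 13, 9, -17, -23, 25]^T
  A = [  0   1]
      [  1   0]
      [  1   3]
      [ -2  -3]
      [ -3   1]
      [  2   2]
The point (9, 0) satisfies every constraint, so the LP is feasible; the constraints give x1 ≤ 13 and x2 ≤ 10, which with x1, x2 ≥ 0 keep the feasible region inside a bounded box. A feasible, bounded LP attains a finite optimum at a vertex.

Feasible with finite optimum z* = 54 at (9, 0).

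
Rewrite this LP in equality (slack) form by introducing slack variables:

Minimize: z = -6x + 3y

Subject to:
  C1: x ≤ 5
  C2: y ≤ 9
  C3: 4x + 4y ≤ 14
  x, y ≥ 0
min z = -6x + 3y

s.t.
  x + s1 = 5
  y + s2 = 9
  4x + 4y + s3 = 14
  x, y, s1, s2, s3 ≥ 0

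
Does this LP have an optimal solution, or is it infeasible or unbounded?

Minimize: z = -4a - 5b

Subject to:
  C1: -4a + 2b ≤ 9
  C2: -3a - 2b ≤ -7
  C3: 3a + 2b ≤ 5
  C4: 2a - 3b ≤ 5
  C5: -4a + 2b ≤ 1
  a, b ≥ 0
C3 requires 3a + 2b ≤ 5, while C2 (-3a - 2b ≤ -7) is equivalent to 3a + 2b ≥ 7. Together they would need 7 ≤ 3a + 2b ≤ 5, which is impossible since 7 > 5. No point satisfies all constraints.

Infeasible — the constraint set is empty.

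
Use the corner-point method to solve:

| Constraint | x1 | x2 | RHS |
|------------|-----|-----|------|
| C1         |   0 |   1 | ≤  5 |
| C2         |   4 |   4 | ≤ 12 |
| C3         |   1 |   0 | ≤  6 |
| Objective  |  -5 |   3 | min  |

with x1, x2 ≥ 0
x1 = 3, x2 = 0, z = -15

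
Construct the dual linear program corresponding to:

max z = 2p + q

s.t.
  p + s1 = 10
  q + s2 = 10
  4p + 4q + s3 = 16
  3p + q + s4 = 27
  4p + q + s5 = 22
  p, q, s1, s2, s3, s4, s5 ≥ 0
Minimize: z = 10y1 + 10y2 + 16y3 + 27y4 + 22y5

Subject to:
  C1: -y1 - 4y3 - 3y4 - 4y5 ≤ -2
  C2: -y2 - 4y3 - y4 - y5 ≤ -1
  y1, y2, y3, y4, y5 ≥ 0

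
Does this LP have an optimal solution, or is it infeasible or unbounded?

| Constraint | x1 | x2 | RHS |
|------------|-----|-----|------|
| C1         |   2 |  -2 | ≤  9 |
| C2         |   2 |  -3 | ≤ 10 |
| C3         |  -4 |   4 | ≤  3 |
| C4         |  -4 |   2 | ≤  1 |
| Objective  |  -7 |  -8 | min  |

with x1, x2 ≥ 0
Feasible point: (0, 0) satisfies every constraint, so the LP is feasible.
Direction d = (1, 1): for each constraint row a, a·d ≤ 0 —
  (2)(1) + (-2)(1) = 0 ≤ 0
  (2)(1) + (-3)(1) = -1 ≤ 0
  (-4)(1) + (4)(1) = 0 ≤ 0
  (-4)(1) + (2)(1) = -2 ≤ 0
and d ≥ 0, so (0, 0) + t·d stays feasible for every t ≥ 0. Along this ray z = -7x1 - 8x2 changes by -15 per unit t, so z → −∞.

Unbounded: there is a feasible ray along which z → −∞.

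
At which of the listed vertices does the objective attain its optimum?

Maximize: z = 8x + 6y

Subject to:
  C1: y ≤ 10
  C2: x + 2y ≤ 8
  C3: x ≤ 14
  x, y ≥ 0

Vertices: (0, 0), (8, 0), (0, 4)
(8, 0) with z = 64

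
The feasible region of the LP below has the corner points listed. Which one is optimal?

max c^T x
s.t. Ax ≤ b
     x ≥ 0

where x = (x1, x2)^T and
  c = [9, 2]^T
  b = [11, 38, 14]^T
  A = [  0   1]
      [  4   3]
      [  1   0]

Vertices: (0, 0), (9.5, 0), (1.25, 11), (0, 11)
Evaluating z = 9x1 + 2x2 at each vertex:
  (0, 0): z = 0
  (9.5, 0): z = 85.5
  (1.25, 11): z = 33.25
  (0, 11): z = 22

The largest value is z = 85.5, attained at (9.5, 0).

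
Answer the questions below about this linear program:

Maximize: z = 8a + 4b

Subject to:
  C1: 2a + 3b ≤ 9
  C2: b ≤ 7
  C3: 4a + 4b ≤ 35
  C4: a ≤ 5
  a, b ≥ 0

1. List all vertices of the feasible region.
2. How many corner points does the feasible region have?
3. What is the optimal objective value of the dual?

1. (0, 0), (4.5, 0), (0, 3)
2. 3
3. 36 (by strong duality, equal to the primal optimum)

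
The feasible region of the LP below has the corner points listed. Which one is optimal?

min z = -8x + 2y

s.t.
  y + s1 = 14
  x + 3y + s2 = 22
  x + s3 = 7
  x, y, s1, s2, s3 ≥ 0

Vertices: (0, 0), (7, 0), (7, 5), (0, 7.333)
Evaluating z = -8x + 2y at each vertex:
  (0, 0): z = 0
  (7, 0): z = -56
  (7, 5): z = -46
  (0, 7.333): z = 14.67

The smallest value is z = -56, attained at (7, 0).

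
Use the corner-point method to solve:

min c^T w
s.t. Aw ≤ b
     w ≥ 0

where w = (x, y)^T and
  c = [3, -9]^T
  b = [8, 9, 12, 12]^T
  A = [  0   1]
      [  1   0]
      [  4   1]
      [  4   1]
Each vertex is the intersection of two constraint boundaries that also satisfies all remaining constraints:
  x = 0 and y = 0 → (0, 0)
  4x + y = 12 and y = 0 → (3, 0)
  y = 8 and 4x + y = 12 → (1, 8)
  y = 8 and x = 0 → (0, 8)

Evaluating z = 3x - 9y at each vertex:
  (0, 0): z = 0
  (3, 0): z = 9
  (1, 8): z = -69
  (0, 8): z = -72

The minimum is at (0, 8) with z = -72.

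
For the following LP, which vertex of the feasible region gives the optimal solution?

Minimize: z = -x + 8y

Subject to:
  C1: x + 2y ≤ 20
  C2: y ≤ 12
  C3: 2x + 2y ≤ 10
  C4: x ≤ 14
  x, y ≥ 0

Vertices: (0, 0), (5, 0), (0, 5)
(5, 0) with z = -5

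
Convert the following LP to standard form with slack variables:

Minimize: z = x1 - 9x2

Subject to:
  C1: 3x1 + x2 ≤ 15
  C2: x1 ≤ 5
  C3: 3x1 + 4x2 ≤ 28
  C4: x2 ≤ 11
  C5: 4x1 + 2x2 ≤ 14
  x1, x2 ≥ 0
min z = x1 - 9x2

s.t.
  3x1 + x2 + s1 = 15
  x1 + s2 = 5
  3x1 + 4x2 + s3 = 28
  x2 + s4 = 11
  4x1 + 2x2 + s5 = 14
  x1, x2, s1, s2, s3, s4, s5 ≥ 0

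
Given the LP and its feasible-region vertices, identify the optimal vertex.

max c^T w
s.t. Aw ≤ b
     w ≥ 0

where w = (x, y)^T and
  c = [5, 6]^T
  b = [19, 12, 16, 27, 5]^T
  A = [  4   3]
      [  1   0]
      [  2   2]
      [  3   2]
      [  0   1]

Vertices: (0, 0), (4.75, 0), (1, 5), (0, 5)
Evaluating z = 5x + 6y at each vertex:
  (0, 0): z = 0
  (4.75, 0): z = 23.75
  (1, 5): z = 35
  (0, 5): z = 30

The largest value is z = 35, attained at (1, 5).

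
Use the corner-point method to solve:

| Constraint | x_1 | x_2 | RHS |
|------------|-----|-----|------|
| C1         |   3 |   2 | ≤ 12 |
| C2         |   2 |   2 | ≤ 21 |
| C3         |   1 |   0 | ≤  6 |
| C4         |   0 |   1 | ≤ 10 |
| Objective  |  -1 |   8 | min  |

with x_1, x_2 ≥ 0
x_1 = 4, x_2 = 0, z = -4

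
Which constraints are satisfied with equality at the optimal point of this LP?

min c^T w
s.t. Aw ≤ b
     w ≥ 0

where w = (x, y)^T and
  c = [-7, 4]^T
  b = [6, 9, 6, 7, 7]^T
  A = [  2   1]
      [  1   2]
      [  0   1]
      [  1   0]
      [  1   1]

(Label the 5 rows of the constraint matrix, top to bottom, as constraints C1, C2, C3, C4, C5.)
Optimal: x = 3, y = 0
Binding: C1, y ≥ 0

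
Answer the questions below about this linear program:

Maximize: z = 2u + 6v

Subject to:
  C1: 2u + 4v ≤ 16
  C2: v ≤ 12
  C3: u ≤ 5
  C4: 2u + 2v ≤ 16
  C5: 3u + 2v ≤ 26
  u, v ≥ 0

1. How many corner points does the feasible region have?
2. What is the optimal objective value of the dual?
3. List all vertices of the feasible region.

1. 4
2. 24 (by strong duality, equal to the primal optimum)
3. (0, 0), (5, 0), (5, 1.5), (0, 4)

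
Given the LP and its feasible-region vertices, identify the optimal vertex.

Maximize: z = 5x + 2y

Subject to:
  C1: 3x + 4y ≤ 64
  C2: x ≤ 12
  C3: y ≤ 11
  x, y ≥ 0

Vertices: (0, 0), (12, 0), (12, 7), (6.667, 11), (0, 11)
Evaluating z = 5x + 2y at each vertex:
  (0, 0): z = 0
  (12, 0): z = 60
  (12, 7): z = 74
  (6.667, 11): z = 55.33
  (0, 11): z = 22

The largest value is z = 74, attained at (12, 7).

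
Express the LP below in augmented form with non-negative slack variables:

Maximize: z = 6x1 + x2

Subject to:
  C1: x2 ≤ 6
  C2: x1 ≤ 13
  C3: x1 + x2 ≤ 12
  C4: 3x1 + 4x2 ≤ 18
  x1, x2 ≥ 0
max z = 6x1 + x2

s.t.
  x2 + s1 = 6
  x1 + s2 = 13
  x1 + x2 + s3 = 12
  3x1 + 4x2 + s4 = 18
  x1, x2, s1, s2, s3, s4 ≥ 0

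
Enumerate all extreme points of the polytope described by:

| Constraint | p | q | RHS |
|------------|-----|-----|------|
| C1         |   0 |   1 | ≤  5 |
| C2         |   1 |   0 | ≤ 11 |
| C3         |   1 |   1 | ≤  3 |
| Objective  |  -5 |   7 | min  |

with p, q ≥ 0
Each vertex is the intersection of two constraint boundaries that also satisfies all remaining constraints:
  p = 0 and q = 0 → (0, 0)
  p + q = 3 and q = 0 → (3, 0)
  p + q = 3 and p = 0 → (0, 3)

Vertices: (0, 0), (3, 0), (0, 3)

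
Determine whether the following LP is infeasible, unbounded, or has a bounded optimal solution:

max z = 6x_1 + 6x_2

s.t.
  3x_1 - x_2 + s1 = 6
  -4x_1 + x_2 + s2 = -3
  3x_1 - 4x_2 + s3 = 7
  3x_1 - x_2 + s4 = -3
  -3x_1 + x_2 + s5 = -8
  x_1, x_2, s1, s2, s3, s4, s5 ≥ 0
The row 3x_1 - x_2 + s1 = 6 with s1 ≥ 0 requires 3x_1 - x_2 ≤ 6, while the row -3x_1 + x_2 + s5 = -8 with s5 ≥ 0 is equivalent to 3x_1 - x_2 ≥ 8. Together they would need 8 ≤ 3x_1 - x_2 ≤ 6, which is impossible since 8 > 6. No point satisfies all constraints.

The feasible region is empty; the LP is infeasible.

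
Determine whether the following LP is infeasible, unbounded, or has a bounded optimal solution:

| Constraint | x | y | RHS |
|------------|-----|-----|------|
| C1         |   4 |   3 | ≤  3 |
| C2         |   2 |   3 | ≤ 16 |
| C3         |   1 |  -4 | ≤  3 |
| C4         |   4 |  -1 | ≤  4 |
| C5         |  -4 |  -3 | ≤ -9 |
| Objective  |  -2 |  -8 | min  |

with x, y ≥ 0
C1 requires 4x + 3y ≤ 3, while C5 (-4x - 3y ≤ -9) is equivalent to 4x + 3y ≥ 9. Together they would need 9 ≤ 4x + 3y ≤ 3, which is impossible since 9 > 3. No point satisfies all constraints.

Infeasible — the constraint set is empty.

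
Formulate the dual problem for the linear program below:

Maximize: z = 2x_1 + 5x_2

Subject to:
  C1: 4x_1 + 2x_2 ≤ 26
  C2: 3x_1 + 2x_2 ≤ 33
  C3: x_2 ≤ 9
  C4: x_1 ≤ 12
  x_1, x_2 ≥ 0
Minimize: z = 26y1 + 33y2 + 9y3 + 12y4

Subject to:
  C1: -4y1 - 3y2 - y4 ≤ -2
  C2: -2y1 - 2y2 - y3 ≤ -5
  y1, y2, y3, y4 ≥ 0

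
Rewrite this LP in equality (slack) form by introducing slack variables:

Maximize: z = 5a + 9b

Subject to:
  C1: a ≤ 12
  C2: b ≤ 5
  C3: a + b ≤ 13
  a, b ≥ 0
max z = 5a + 9b

s.t.
  a + s1 = 12
  b + s2 = 5
  a + b + s3 = 13
  a, b, s1, s2, s3 ≥ 0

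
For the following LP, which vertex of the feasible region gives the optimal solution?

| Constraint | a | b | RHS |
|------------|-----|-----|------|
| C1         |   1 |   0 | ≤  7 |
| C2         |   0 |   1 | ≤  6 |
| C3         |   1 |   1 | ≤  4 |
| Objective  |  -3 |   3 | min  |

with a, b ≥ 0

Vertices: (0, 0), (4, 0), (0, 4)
Evaluating z = -3a + 3b at each vertex:
  (0, 0): z = 0
  (4, 0): z = -12
  (0, 4): z = 12

The smallest value is z = -12, attained at (4, 0).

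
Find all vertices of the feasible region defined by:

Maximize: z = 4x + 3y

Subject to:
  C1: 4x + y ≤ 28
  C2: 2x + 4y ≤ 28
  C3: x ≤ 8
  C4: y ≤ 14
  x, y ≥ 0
Each vertex is the intersection of two constraint boundaries that also satisfies all remaining constraints:
  x = 0 and y = 0 → (0, 0)
  4x + y = 28 and y = 0 → (7, 0)
  4x + y = 28 and 2x + 4y = 28 → (6, 4)
  2x + 4y = 28 and x = 0 → (0, 7)

Vertices: (0, 0), (7, 0), (6, 4), (0, 7)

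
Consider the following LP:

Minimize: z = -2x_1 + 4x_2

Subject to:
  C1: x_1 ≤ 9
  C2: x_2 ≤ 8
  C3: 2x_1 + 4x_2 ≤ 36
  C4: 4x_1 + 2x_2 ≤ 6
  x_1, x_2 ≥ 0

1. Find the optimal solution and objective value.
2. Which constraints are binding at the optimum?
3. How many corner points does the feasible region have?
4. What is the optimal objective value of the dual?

1. x_1 = 1.5, x_2 = 0, z = -3
2. C4, x_2 ≥ 0
3. 3
4. -3 (by strong duality, equal to the primal optimum)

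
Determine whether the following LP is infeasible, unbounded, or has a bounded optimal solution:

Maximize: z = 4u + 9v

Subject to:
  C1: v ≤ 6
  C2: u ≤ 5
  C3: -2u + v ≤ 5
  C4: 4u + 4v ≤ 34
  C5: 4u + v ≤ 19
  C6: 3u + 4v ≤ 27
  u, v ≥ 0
The point (1, 6) satisfies every constraint, so the LP is feasible; the constraints give u ≤ 5 and v ≤ 6, which with u, v ≥ 0 keep the feasible region inside a bounded box. A feasible, bounded LP attains a finite optimum at a vertex.

Evaluating z = 4u + 9v at each vertex:
  (0, 0): z = 0
  (4.75, 0): z = 19
  (3.769, 3.923): z = 50.38
  (1, 6): z = 58
  (0.5, 6): z = 56
  (0, 5): z = 45

Feasible with finite optimum z* = 58 at (1, 6).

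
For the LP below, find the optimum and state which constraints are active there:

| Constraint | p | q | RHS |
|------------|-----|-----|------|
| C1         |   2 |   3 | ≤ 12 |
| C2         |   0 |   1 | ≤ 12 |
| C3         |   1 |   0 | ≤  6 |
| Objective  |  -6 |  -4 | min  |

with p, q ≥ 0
Optimal: p = 6, q = 0
Slack at optimum:
  C1: slack = 0 (binding)
  C2: slack = 12
  C3: slack = 0 (binding)
  p ≥ 0: p = 6
  q ≥ 0: q = 0 (binding)
Binding constraints: C1, C3, q ≥ 0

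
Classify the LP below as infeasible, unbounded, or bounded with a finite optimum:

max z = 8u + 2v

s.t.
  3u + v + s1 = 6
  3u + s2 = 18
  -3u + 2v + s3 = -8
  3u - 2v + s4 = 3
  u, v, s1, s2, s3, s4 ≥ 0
The row 3u - 2v + s4 = 3 with s4 ≥ 0 requires 3u - 2v ≤ 3, while the row -3u + 2v + s3 = -8 with s3 ≥ 0 is equivalent to 3u - 2v ≥ 8. Together they would need 8 ≤ 3u - 2v ≤ 3, which is impossible since 8 > 3. No point satisfies all constraints.

Infeasible: no point satisfies all constraints simultaneously.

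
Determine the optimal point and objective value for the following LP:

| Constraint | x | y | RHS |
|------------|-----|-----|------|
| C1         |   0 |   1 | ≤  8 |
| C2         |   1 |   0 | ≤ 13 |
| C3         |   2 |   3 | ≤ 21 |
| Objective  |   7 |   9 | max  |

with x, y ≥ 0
Each vertex is the intersection of two constraint boundaries that also satisfies all remaining constraints:
  x = 0 and y = 0 → (0, 0)
  2x + 3y = 21 and y = 0 → (10.5, 0)
  2x + 3y = 21 and x = 0 → (0, 7)

Evaluating z = 7x + 9y at each vertex:
  (0, 0): z = 0
  (10.5, 0): z = 73.5
  (0, 7): z = 63

The maximum is at (10.5, 0) with z = 73.5.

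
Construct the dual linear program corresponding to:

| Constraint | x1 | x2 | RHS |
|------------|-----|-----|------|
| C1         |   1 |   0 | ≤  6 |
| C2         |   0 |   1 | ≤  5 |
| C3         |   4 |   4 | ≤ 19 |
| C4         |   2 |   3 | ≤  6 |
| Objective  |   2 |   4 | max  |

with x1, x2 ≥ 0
Minimize: z = 6y1 + 5y2 + 19y3 + 6y4

Subject to:
  C1: -y1 - 4y3 - 2y4 ≤ -2
  C2: -y2 - 4y3 - 3y4 ≤ -4
  y1, y2, y3, y4 ≥ 0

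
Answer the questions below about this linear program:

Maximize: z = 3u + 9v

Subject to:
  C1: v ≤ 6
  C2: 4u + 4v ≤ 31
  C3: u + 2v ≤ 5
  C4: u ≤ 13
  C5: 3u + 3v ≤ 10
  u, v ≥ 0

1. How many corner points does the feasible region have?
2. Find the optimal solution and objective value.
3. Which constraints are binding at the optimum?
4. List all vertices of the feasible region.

1. 4
2. u = 0, v = 2.5, z = 22.5
3. C3, u ≥ 0
4. (0, 0), (3.333, 0), (1.667, 1.667), (0, 2.5)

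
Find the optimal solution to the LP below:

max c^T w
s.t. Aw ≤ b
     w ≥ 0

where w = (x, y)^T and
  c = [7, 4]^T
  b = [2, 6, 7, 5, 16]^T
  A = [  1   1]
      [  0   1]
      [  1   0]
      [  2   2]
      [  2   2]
x = 2, y = 0, z = 14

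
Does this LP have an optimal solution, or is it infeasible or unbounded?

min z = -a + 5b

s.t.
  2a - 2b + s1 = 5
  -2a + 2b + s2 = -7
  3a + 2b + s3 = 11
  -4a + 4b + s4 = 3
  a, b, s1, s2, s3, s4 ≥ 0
The row 2a - 2b + s1 = 5 with s1 ≥ 0 requires 2a - 2b ≤ 5, while the row -2a + 2b + s2 = -7 with s2 ≥ 0 is equivalent to 2a - 2b ≥ 7. Together they would need 7 ≤ 2a - 2b ≤ 5, which is impossible since 7 > 5. No point satisfies all constraints.

Infeasible: no point satisfies all constraints simultaneously.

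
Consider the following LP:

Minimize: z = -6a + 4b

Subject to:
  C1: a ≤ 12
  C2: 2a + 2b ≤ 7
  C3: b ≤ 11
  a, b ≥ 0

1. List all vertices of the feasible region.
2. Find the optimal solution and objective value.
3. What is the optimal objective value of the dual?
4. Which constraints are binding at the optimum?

1. (0, 0), (3.5, 0), (0, 3.5)
2. a = 3.5, b = 0, z = -21
3. -21 (by strong duality, equal to the primal optimum)
4. C2, b ≥ 0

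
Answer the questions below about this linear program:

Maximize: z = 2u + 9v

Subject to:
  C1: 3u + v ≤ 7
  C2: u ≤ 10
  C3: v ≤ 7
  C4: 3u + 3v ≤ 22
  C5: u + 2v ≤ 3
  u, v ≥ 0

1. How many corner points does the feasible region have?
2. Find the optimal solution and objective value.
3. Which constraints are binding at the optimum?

1. 4
2. u = 0, v = 1.5, z = 13.5
3. C5, u ≥ 0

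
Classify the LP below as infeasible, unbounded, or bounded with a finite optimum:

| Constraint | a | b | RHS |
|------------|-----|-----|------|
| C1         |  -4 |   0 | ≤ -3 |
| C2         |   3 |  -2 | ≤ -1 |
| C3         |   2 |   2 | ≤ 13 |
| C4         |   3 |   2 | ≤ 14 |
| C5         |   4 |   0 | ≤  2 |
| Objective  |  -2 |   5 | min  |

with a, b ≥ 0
C5 requires 4a ≤ 2, while C1 (-4a ≤ -3) is equivalent to 4a ≥ 3. Together they would need 3 ≤ 4a ≤ 2, which is impossible since 3 > 2. No point satisfies all constraints.

The feasible region is empty; the LP is infeasible.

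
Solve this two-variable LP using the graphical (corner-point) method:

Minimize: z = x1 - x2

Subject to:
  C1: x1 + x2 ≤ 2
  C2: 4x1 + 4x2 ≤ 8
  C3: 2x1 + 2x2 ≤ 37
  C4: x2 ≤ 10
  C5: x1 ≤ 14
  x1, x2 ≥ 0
Each vertex is the intersection of two constraint boundaries that also satisfies all remaining constraints:
  x1 = 0 and x2 = 0 → (0, 0)
  x1 + x2 = 2 and x2 = 0 → (2, 0)
  x1 + x2 = 2 and x1 = 0 → (0, 2)

Evaluating z = x1 - x2 at each vertex:
  (0, 0): z = 0
  (2, 0): z = 2
  (0, 2): z = -2

The minimum is at (0, 2) with z = -2.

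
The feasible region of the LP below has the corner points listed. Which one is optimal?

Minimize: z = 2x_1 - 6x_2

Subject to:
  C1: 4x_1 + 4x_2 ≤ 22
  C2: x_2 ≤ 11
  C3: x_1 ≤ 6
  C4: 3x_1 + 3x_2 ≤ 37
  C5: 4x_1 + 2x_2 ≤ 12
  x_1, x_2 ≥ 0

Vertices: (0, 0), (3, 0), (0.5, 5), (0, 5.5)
(0, 5.5) with z = -33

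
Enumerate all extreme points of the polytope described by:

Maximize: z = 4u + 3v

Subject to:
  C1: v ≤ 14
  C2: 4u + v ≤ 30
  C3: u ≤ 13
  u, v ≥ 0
Each vertex is the intersection of two constraint boundaries that also satisfies all remaining constraints:
  u = 0 and v = 0 → (0, 0)
  4u + v = 30 and v = 0 → (7.5, 0)
  v = 14 and 4u + v = 30 → (4, 14)
  v = 14 and u = 0 → (0, 14)

Vertices: (0, 0), (7.5, 0), (4, 14), (0, 14)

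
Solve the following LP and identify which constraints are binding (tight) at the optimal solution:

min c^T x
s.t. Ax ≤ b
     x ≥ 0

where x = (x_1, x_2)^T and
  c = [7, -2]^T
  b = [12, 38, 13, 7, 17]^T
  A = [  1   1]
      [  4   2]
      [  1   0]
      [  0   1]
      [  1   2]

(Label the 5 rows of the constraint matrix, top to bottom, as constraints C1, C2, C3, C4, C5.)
Optimal: x_1 = 0, x_2 = 7
Slack at optimum:
  C1: slack = 5
  C2: slack = 24
  C3: slack = 13
  C4: slack = 0 (binding)
  C5: slack = 3
  x_1 ≥ 0: x_1 = 0 (binding)
  x_2 ≥ 0: x_2 = 7
Binding constraints: C4, x_1 ≥ 0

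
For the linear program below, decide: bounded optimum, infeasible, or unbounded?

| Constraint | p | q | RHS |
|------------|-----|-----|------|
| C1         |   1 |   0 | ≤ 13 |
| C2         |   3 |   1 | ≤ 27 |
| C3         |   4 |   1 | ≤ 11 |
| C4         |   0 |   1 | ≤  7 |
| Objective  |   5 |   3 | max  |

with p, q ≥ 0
The point (1, 7) satisfies every constraint, so the LP is feasible; the constraints give p ≤ 13 and q ≤ 7, which with p, q ≥ 0 keep the feasible region inside a bounded box. A feasible, bounded LP attains a finite optimum at a vertex.

Evaluating z = 5p + 3q at each vertex:
  (0, 0): z = 0
  (2.75, 0): z = 13.75
  (1, 7): z = 26
  (0, 7): z = 21

Bounded optimum: z* = 26 at (1, 7).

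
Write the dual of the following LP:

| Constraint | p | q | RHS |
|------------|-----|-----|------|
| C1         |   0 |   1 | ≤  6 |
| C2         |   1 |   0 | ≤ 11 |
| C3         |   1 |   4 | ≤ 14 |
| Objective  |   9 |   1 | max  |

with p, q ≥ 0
Minimize: z = 6y1 + 11y2 + 14y3

Subject to:
  C1: -y2 - y3 ≤ -9
  C2: -y1 - 4y3 ≤ -1
  y1, y2, y3 ≥ 0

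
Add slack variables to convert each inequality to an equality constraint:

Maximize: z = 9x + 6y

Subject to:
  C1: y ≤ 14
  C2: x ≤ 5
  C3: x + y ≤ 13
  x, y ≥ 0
max z = 9x + 6y

s.t.
  y + s1 = 14
  x + s2 = 5
  x + y + s3 = 13
  x, y, s1, s2, s3 ≥ 0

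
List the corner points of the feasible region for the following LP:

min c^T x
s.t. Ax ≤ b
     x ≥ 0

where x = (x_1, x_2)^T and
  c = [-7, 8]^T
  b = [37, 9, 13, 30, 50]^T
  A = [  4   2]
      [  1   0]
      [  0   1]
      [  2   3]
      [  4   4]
Each vertex is the intersection of two constraint boundaries that also satisfies all remaining constraints:
  x_1 = 0 and x_2 = 0 → (0, 0)
  x_1 = 9 and x_2 = 0 → (9, 0)
  4x_1 + 2x_2 = 37 and x_1 = 9 → (9, 0.5)
  4x_1 + 2x_2 = 37 and 2x_1 + 3x_2 = 30 → (6.375, 5.75)
  2x_1 + 3x_2 = 30 and x_1 = 0 → (0, 10)

Vertices: (0, 0), (9, 0), (9, 0.5), (6.375, 5.75), (0, 10)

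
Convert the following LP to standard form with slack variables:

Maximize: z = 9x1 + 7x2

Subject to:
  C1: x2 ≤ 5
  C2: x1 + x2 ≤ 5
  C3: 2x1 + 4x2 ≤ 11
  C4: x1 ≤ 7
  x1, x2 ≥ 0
max z = 9x1 + 7x2

s.t.
  x2 + s1 = 5
  x1 + x2 + s2 = 5
  2x1 + 4x2 + s3 = 11
  x1 + s4 = 7
  x1, x2, s1, s2, s3, s4 ≥ 0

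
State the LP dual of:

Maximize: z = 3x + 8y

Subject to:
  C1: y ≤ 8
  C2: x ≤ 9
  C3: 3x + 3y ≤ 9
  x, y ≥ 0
Minimize: z = 8y1 + 9y2 + 9y3

Subject to:
  C1: -y2 - 3y3 ≤ -3
  C2: -y1 - 3y3 ≤ -8
  y1, y2, y3 ≥ 0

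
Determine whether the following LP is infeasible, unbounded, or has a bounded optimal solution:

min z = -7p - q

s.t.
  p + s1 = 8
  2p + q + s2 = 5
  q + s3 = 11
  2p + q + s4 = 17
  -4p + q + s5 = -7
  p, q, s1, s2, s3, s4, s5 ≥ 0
The point (2.5, 0) satisfies every constraint, so the LP is feasible; the constraints give p ≤ 8 and q ≤ 11, which with p, q ≥ 0 keep the feasible region inside a bounded box. A feasible, bounded LP attains a finite optimum at a vertex.

Evaluating z = -7p - q at each vertex:
  (1.75, 0): z = -12.25
  (2.5, 0): z = -17.5
  (2, 1): z = -15

The LP has an optimal solution: (2.5, 0) with z = -17.5.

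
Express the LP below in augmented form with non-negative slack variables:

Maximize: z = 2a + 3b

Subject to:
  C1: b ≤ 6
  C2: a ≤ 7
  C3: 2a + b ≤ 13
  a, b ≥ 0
max z = 2a + 3b

s.t.
  b + s1 = 6
  a + s2 = 7
  2a + b + s3 = 13
  a, b, s1, s2, s3 ≥ 0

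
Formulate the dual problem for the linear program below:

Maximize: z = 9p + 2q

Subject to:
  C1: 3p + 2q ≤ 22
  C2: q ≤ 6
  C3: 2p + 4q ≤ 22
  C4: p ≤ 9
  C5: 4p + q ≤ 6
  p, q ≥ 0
Minimize: z = 22y1 + 6y2 + 22y3 + 9y4 + 6y5

Subject to:
  C1: -3y1 - 2y3 - y4 - 4y5 ≤ -9
  C2: -2y1 - y2 - 4y3 - y5 ≤ -2
  y1, y2, y3, y4, y5 ≥ 0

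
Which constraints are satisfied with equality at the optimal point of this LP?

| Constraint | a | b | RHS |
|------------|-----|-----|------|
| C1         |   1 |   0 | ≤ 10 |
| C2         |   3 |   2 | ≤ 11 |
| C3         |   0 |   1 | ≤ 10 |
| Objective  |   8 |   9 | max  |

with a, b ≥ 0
Optimal: a = 0, b = 5.5
Slack at optimum:
  C1: slack = 10
  C2: slack = 0 (binding)
  C3: slack = 4.5
  a ≥ 0: a = 0 (binding)
  b ≥ 0: b = 5.5
Binding constraints: C2, a ≥ 0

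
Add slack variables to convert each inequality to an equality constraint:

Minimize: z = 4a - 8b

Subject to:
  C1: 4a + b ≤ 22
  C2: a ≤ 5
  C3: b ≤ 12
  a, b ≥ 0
min z = 4a - 8b

s.t.
  4a + b + s1 = 22
  a + s2 = 5
  b + s3 = 12
  a, b, s1, s2, s3 ≥ 0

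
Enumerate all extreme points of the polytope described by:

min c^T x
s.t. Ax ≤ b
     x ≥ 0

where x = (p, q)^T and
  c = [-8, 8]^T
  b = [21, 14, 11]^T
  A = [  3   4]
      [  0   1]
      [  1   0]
Each vertex is the intersection of two constraint boundaries that also satisfies all remaining constraints:
  p = 0 and q = 0 → (0, 0)
  3p + 4q = 21 and q = 0 → (7, 0)
  3p + 4q = 21 and p = 0 → (0, 5.25)

Vertices: (0, 0), (7, 0), (0, 5.25)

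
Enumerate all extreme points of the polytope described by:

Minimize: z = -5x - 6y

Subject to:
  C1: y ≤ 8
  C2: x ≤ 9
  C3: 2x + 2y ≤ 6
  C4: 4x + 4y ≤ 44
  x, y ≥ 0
Each vertex is the intersection of two constraint boundaries that also satisfies all remaining constraints:
  x = 0 and y = 0 → (0, 0)
  2x + 2y = 6 and y = 0 → (3, 0)
  2x + 2y = 6 and x = 0 → (0, 3)

Vertices: (0, 0), (3, 0), (0, 3)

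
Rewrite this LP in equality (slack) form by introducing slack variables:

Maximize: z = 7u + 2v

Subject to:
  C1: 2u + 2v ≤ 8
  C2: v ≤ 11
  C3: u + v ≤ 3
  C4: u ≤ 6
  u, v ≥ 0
max z = 7u + 2v

s.t.
  2u + 2v + s1 = 8
  v + s2 = 11
  u + v + s3 = 3
  u + s4 = 6
  u, v, s1, s2, s3, s4 ≥ 0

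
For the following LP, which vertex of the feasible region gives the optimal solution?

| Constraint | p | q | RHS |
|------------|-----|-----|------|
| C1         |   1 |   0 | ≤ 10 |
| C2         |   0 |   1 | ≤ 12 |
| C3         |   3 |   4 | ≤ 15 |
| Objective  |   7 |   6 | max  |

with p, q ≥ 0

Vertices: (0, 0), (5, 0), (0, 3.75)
(5, 0) with z = 35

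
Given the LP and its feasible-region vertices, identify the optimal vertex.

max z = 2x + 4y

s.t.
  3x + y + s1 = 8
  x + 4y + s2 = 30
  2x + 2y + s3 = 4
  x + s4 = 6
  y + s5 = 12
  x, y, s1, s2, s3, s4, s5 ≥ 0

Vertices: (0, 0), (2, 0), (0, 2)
Evaluating z = 2x + 4y at each vertex:
  (0, 0): z = 0
  (2, 0): z = 4
  (0, 2): z = 8

The largest value is z = 8, attained at (0, 2).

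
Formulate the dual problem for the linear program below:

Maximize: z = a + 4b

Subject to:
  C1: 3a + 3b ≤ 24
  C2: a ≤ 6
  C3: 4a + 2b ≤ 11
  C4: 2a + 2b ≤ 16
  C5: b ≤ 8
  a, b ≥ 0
Minimize: z = 24y1 + 6y2 + 11y3 + 16y4 + 8y5

Subject to:
  C1: -3y1 - y2 - 4y3 - 2y4 ≤ -1
  C2: -3y1 - 2y3 - 2y4 - y5 ≤ -4
  y1, y2, y3, y4, y5 ≥ 0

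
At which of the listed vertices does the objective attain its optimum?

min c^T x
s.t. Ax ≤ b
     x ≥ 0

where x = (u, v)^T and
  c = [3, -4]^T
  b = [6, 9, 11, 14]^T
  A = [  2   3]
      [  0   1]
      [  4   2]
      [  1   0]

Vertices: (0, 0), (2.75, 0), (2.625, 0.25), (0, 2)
Evaluating z = 3u - 4v at each vertex:
  (0, 0): z = 0
  (2.75, 0): z = 8.25
  (2.625, 0.25): z = 6.875
  (0, 2): z = -8

The smallest value is z = -8, attained at (0, 2).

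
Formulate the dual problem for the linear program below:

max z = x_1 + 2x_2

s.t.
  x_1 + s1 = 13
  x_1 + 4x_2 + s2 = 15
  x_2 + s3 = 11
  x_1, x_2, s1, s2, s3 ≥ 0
Minimize: z = 13y1 + 15y2 + 11y3

Subject to:
  C1: -y1 - y2 ≤ -1
  C2: -4y2 - y3 ≤ -2
  y1, y2, y3 ≥ 0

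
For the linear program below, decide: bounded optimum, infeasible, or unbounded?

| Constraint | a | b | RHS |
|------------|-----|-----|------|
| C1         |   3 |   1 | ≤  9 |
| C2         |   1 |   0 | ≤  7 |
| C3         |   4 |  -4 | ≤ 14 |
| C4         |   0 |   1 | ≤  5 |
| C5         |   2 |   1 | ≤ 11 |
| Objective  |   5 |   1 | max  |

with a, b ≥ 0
The point (3, 0) satisfies every constraint, so the LP is feasible; the constraints give a ≤ 7 and b ≤ 5, which with a, b ≥ 0 keep the feasible region inside a bounded box. A feasible, bounded LP attains a finite optimum at a vertex.

Feasible with finite optimum z* = 15 at (3, 0).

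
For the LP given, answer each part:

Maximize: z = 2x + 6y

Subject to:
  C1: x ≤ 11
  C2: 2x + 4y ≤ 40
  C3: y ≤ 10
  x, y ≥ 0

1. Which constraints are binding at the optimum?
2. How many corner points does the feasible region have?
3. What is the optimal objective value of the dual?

1. C2, C3, x ≥ 0
2. 4
3. 60 (by strong duality, equal to the primal optimum)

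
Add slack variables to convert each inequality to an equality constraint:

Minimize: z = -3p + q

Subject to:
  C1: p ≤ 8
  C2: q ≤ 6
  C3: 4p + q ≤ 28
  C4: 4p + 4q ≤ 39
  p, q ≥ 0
min z = -3p + q

s.t.
  p + s1 = 8
  q + s2 = 6
  4p + q + s3 = 28
  4p + 4q + s4 = 39
  p, q, s1, s2, s3, s4 ≥ 0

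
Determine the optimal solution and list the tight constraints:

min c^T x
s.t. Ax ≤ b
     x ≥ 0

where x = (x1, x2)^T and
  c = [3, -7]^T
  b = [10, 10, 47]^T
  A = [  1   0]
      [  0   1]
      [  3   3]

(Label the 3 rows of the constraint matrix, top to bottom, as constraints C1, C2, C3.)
Optimal: x1 = 0, x2 = 10
Slack at optimum:
  C1: slack = 10
  C2: slack = 0 (binding)
  C3: slack = 17
  x1 ≥ 0: x1 = 0 (binding)
  x2 ≥ 0: x2 = 10
Binding constraints: C2, x1 ≥ 0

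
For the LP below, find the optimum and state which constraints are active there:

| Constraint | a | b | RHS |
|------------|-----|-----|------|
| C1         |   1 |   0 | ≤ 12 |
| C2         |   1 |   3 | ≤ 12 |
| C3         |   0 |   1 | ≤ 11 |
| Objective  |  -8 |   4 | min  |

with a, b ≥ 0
Optimal: a = 12, b = 0
Slack at optimum:
  C1: slack = 0 (binding)
  C2: slack = 0 (binding)
  C3: slack = 11
  a ≥ 0: a = 12
  b ≥ 0: b = 0 (binding)
Binding constraints: C1, C2, b ≥ 0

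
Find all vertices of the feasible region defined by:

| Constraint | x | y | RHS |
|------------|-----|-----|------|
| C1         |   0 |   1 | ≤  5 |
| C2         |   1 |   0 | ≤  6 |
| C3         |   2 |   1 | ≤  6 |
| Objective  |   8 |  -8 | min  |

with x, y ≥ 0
Each vertex is the intersection of two constraint boundaries that also satisfies all remaining constraints:
  x = 0 and y = 0 → (0, 0)
  2x + y = 6 and y = 0 → (3, 0)
  y = 5 and 2x + y = 6 → (0.5, 5)
  y = 5 and x = 0 → (0, 5)

Vertices: (0, 0), (3, 0), (0.5, 5), (0, 5)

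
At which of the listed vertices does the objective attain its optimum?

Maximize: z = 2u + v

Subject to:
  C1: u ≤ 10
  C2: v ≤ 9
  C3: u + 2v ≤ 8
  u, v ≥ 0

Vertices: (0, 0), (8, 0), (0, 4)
Evaluating z = 2u + v at each vertex:
  (0, 0): z = 0
  (8, 0): z = 16
  (0, 4): z = 4

The largest value is z = 16, attained at (8, 0).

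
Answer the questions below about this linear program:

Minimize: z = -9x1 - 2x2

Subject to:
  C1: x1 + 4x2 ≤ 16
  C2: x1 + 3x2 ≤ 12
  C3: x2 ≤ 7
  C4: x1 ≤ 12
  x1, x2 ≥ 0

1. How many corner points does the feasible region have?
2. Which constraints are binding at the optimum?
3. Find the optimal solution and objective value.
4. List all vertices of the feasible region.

1. 3
2. C2, C4, x2 ≥ 0
3. x1 = 12, x2 = 0, z = -108
4. (0, 0), (12, 0), (0, 4)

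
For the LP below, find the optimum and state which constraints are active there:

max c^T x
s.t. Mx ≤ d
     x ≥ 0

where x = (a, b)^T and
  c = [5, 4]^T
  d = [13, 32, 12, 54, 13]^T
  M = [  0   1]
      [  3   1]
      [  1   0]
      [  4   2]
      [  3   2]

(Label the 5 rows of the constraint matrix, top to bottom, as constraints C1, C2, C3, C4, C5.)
Optimal: a = 0, b = 6.5
Slack at optimum:
  C1: slack = 6.5
  C2: slack = 25.5
  C3: slack = 12
  C4: slack = 41
  C5: slack = 0 (binding)
  a ≥ 0: a = 0 (binding)
  b ≥ 0: b = 6.5
Binding constraints: C5, a ≥ 0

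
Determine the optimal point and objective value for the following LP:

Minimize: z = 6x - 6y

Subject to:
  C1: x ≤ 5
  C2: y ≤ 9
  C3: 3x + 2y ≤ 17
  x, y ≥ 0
Each vertex is the intersection of two constraint boundaries that also satisfies all remaining constraints:
  x = 0 and y = 0 → (0, 0)
  x = 5 and y = 0 → (5, 0)
  x = 5 and 3x + 2y = 17 → (5, 1)
  3x + 2y = 17 and x = 0 → (0, 8.5)

Evaluating z = 6x - 6y at each vertex:
  (0, 0): z = 0
  (5, 0): z = 30
  (5, 1): z = 24
  (0, 8.5): z = -51

The minimum is at (0, 8.5) with z = -51.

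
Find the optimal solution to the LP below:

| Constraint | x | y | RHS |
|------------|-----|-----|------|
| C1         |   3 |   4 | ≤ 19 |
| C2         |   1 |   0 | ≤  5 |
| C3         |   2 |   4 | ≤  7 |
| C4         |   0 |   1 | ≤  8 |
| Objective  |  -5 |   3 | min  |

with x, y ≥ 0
Each vertex is the intersection of two constraint boundaries that also satisfies all remaining constraints:
  x = 0 and y = 0 → (0, 0)
  2x + 4y = 7 and y = 0 → (3.5, 0)
  2x + 4y = 7 and x = 0 → (0, 1.75)

Evaluating z = -5x + 3y at each vertex:
  (0, 0): z = 0
  (3.5, 0): z = -17.5
  (0, 1.75): z = 5.25

The minimum is at (3.5, 0) with z = -17.5.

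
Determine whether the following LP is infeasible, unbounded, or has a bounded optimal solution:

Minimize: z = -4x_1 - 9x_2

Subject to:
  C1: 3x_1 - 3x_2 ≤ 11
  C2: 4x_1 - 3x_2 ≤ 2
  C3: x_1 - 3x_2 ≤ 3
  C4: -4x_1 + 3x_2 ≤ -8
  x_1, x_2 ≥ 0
C2 requires 4x_1 - 3x_2 ≤ 2, while C4 (-4x_1 + 3x_2 ≤ -8) is equivalent to 4x_1 - 3x_2 ≥ 8. Together they would need 8 ≤ 4x_1 - 3x_2 ≤ 2, which is impossible since 8 > 2. No point satisfies all constraints.

Infeasible — the constraint set is empty.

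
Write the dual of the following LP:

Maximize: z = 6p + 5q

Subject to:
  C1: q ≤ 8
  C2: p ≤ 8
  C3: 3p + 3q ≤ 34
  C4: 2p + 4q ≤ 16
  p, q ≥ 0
Minimize: z = 8y1 + 8y2 + 34y3 + 16y4

Subject to:
  C1: -y2 - 3y3 - 2y4 ≤ -6
  C2: -y1 - 3y3 - 4y4 ≤ -5
  y1, y2, y3, y4 ≥ 0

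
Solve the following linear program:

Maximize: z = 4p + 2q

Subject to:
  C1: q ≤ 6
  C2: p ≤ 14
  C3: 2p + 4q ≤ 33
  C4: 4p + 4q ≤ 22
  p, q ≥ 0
Each vertex is the intersection of two constraint boundaries that also satisfies all remaining constraints:
  p = 0 and q = 0 → (0, 0)
  4p + 4q = 22 and q = 0 → (5.5, 0)
  4p + 4q = 22 and p = 0 → (0, 5.5)

Evaluating z = 4p + 2q at each vertex:
  (0, 0): z = 0
  (5.5, 0): z = 22
  (0, 5.5): z = 11

The maximum is at (5.5, 0) with z = 22.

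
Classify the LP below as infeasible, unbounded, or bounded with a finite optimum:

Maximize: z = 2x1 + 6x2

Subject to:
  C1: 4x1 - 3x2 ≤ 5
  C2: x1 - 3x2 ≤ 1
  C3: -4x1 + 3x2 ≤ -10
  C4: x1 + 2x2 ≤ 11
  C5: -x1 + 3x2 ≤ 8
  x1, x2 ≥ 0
C1 requires 4x1 - 3x2 ≤ 5, while C3 (-4x1 + 3x2 ≤ -10) is equivalent to 4x1 - 3x2 ≥ 10. Together they would need 10 ≤ 4x1 - 3x2 ≤ 5, which is impossible since 10 > 5. No point satisfies all constraints.

Infeasible — the constraint set is empty.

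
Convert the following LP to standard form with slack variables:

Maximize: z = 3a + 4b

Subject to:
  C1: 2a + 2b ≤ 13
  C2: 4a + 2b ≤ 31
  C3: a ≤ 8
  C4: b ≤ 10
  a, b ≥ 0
max z = 3a + 4b

s.t.
  2a + 2b + s1 = 13
  4a + 2b + s2 = 31
  a + s3 = 8
  b + s4 = 10
  a, b, s1, s2, s3, s4 ≥ 0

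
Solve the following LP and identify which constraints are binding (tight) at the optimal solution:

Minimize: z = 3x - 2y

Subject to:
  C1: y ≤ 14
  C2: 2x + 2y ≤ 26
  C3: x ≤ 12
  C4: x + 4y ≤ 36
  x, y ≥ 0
Optimal: x = 0, y = 9
Slack at optimum:
  C1: slack = 5
  C2: slack = 8
  C3: slack = 12
  C4: slack = 0 (binding)
  x ≥ 0: x = 0 (binding)
  y ≥ 0: y = 9
Binding constraints: C4, x ≥ 0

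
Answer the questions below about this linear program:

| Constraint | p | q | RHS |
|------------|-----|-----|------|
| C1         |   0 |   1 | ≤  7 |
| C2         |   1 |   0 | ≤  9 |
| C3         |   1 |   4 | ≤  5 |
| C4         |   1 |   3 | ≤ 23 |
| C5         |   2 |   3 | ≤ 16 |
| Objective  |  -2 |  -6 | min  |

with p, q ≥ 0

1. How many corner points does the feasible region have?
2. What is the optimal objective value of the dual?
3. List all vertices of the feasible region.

1. 3
2. -10 (by strong duality, equal to the primal optimum)
3. (0, 0), (5, 0), (0, 1.25)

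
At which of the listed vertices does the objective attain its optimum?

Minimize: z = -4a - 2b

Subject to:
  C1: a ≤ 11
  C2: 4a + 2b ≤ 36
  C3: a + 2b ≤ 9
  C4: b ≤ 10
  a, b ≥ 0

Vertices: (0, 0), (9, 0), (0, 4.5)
Evaluating z = -4a - 2b at each vertex:
  (0, 0): z = 0
  (9, 0): z = -36
  (0, 4.5): z = -9

The smallest value is z = -36, attained at (9, 0).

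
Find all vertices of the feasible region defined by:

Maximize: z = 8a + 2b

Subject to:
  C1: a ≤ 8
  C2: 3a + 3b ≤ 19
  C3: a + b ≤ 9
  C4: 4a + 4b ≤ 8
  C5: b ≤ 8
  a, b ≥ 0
Each vertex is the intersection of two constraint boundaries that also satisfies all remaining constraints:
  a = 0 and b = 0 → (0, 0)
  4a + 4b = 8 and b = 0 → (2, 0)
  4a + 4b = 8 and a = 0 → (0, 2)

Vertices: (0, 0), (2, 0), (0, 2)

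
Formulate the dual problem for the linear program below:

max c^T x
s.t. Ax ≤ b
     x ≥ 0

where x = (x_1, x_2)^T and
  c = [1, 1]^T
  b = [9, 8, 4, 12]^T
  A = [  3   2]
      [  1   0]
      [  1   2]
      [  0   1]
Minimize: z = 9y1 + 8y2 + 4y3 + 12y4

Subject to:
  C1: -3y1 - y2 - y3 ≤ -1
  C2: -2y1 - 2y3 - y4 ≤ -1
  y1, y2, y3, y4 ≥ 0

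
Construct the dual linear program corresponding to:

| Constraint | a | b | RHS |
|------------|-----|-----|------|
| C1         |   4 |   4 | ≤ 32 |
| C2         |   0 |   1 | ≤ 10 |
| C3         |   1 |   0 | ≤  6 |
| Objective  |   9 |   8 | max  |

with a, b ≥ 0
Minimize: z = 32y1 + 10y2 + 6y3

Subject to:
  C1: -4y1 - y3 ≤ -9
  C2: -4y1 - y2 ≤ -8
  y1, y2, y3 ≥ 0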